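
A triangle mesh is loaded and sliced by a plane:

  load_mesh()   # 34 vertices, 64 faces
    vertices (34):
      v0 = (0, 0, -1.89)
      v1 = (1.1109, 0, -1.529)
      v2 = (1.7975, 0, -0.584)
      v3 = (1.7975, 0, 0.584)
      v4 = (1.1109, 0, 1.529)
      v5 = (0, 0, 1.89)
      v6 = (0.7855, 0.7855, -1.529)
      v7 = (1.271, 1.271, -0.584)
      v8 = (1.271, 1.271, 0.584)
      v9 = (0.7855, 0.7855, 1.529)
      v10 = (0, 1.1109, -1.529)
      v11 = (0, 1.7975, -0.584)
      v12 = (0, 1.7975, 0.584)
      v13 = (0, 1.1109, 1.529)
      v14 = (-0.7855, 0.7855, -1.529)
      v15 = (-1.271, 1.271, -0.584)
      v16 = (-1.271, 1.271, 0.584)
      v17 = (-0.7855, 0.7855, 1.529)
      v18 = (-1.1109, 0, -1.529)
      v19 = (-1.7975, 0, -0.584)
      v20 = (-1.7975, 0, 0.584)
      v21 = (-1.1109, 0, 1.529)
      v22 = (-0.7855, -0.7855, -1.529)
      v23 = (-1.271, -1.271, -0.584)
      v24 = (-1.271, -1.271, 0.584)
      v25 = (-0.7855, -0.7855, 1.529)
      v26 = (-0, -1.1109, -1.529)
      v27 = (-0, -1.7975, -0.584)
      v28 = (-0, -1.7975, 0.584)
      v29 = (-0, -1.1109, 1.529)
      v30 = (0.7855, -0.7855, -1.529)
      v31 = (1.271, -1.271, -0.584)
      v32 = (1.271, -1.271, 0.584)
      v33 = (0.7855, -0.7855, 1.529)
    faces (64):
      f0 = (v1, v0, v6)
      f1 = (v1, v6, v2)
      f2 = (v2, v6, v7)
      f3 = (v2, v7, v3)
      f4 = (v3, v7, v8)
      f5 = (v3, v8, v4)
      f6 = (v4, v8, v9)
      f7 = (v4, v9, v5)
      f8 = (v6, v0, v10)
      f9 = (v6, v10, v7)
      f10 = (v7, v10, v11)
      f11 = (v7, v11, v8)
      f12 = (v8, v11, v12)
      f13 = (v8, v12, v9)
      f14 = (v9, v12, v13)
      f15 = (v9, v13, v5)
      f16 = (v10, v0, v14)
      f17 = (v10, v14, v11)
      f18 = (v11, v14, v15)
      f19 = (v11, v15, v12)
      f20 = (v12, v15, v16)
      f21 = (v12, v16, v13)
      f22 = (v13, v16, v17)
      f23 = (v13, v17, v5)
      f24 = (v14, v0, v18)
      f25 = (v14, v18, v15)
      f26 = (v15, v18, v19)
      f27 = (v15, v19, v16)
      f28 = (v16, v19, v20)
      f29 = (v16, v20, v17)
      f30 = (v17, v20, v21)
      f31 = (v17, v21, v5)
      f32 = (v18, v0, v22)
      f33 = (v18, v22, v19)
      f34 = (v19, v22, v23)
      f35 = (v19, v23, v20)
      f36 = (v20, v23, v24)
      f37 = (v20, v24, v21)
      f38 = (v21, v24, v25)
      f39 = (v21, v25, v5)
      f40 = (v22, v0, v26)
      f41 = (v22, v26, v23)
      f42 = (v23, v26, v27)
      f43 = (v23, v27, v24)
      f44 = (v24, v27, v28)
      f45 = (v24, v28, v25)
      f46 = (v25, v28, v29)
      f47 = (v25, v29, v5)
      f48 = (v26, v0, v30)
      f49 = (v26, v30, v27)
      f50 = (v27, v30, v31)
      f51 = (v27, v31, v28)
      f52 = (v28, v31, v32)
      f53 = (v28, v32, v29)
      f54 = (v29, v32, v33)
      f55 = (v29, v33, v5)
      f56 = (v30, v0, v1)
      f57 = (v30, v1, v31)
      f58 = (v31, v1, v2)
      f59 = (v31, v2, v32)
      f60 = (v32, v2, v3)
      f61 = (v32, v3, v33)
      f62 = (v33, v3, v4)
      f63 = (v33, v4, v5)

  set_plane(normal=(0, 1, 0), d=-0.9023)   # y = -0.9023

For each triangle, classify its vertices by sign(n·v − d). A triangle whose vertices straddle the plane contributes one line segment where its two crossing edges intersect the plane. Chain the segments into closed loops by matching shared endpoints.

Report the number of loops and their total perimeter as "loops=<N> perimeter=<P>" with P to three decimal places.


loops=1 perimeter=9.753

Straddling triangles (20 of 64):
  (v19,v22,v23) [++-] → (-0.9023, -0.9023, -1.30165)–(-1.42373, -0.9023, -0.584)  len=0.8871
  (v19,v23,v20) [+-+] → (-1.42373, -0.9023, -0.584)–(-1.42373, -0.9023, -0.245179)  len=0.3388
  (v20,v23,v24) [+--] → (-1.42373, -0.9023, -0.245179)–(-1.42373, -0.9023, 0.584)  len=0.8292
  (v20,v24,v21) [+-+] → (-1.42373, -0.9023, 0.584)–(-1.22456, -0.9023, 0.858132)  len=0.3388
  (v21,v24,v25) [+-+] → (-1.22456, -0.9023, 0.858132)–(-0.9023, -0.9023, 1.30165)  len=0.5482
  (v22,v0,v26) [++-] → (0, -0.9023, -1.59679)–(-0.50355, -0.9023, -1.529)  len=0.5081
  (v22,v26,v23) [+--] → (-0.50355, -0.9023, -1.529)–(-0.9023, -0.9023, -1.30165)  len=0.4590
  (v24,v28,v25) [--+] → (-0.694842, -0.9023, 1.41993)–(-0.9023, -0.9023, 1.30165)  len=0.2388
  (v25,v28,v29) [+--] → (-0.694842, -0.9023, 1.41993)–(-0.50355, -0.9023, 1.529)  len=0.2202
  (v25,v29,v5) [+-+] → (-0.50355, -0.9023, 1.529)–(0, -0.9023, 1.59679)  len=0.5081
  (v26,v0,v30) [-++] → (0, -0.9023, -1.59679)–(0.50355, -0.9023, -1.529)  len=0.5081
  (v26,v30,v27) [-+-] → (0.50355, -0.9023, -1.529)–(0.694842, -0.9023, -1.41993)  len=0.2202
  (v27,v30,v31) [-+-] → (0.694842, -0.9023, -1.41993)–(0.9023, -0.9023, -1.30165)  len=0.2388
  (v29,v32,v33) [--+] → (0.9023, -0.9023, 1.30165)–(0.50355, -0.9023, 1.529)  len=0.4590
  (v29,v33,v5) [-++] → (0.50355, -0.9023, 1.529)–(0, -0.9023, 1.59679)  len=0.5081
  (v30,v1,v31) [++-] → (1.22456, -0.9023, -0.858132)–(0.9023, -0.9023, -1.30165)  len=0.5482
  (v31,v1,v2) [-++] → (1.22456, -0.9023, -0.858132)–(1.42373, -0.9023, -0.584)  len=0.3388
  (v31,v2,v32) [-+-] → (1.42373, -0.9023, -0.584)–(1.42373, -0.9023, 0.245179)  len=0.8292
  (v32,v2,v3) [-++] → (1.42373, -0.9023, 0.245179)–(1.42373, -0.9023, 0.584)  len=0.3388
  (v32,v3,v33) [-++] → (1.42373, -0.9023, 0.584)–(0.9023, -0.9023, 1.30165)  len=0.8871

Chained into 1 loop(s):
  loop 1: 20 segments, perimeter = 9.7527
Total perimeter = 9.753


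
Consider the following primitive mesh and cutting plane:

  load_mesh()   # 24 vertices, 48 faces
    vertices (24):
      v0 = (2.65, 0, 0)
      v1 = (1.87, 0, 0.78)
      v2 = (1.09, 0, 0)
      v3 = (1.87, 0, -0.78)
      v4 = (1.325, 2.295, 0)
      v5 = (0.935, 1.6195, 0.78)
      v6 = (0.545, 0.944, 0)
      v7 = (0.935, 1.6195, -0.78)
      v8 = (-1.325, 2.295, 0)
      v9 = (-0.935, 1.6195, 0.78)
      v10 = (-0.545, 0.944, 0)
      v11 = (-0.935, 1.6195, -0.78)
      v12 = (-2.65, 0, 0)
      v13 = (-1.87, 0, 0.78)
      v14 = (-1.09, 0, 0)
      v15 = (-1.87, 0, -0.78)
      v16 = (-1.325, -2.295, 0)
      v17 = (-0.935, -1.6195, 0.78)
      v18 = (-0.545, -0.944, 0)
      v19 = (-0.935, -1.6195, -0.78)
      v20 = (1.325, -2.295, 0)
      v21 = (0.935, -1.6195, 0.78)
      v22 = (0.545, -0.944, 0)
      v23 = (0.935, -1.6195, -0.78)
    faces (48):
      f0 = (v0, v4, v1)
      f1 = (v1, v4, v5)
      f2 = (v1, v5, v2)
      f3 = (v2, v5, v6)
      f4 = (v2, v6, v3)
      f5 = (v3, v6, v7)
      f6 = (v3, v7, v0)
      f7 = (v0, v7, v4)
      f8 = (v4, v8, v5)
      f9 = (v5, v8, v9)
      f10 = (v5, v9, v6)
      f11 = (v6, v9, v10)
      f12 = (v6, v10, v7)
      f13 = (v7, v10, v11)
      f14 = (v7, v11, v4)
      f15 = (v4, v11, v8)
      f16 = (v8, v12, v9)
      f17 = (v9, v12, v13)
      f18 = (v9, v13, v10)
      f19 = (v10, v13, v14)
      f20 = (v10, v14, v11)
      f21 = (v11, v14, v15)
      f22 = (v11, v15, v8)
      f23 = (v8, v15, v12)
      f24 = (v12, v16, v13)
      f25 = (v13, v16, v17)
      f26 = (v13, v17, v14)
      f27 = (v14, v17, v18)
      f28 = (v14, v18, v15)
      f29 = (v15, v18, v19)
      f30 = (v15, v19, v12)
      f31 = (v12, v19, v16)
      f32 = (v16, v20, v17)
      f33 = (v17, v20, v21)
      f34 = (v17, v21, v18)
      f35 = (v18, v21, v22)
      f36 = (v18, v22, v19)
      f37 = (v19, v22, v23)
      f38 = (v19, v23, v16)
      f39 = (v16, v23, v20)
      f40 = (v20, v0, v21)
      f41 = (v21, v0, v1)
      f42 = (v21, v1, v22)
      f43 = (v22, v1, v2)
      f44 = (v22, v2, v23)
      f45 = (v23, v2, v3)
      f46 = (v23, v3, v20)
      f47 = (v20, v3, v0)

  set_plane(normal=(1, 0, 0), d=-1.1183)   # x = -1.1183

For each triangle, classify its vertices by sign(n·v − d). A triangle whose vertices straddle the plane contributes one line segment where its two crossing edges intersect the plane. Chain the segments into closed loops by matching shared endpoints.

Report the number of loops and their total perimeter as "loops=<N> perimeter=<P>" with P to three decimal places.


loops=1 perimeter=11.134

Straddling triangles (18 of 48):
  (v4,v8,v5) [+-+] → (-1.1183, 2.295, 0)–(-1.1183, 2.23322, 0.0713389)  len=0.0944
  (v5,v8,v9) [+-+] → (-1.1183, 2.23322, 0.0713389)–(-1.1183, 1.93698, 0.4134)  len=0.4525
  (v4,v11,v8) [++-] → (-1.1183, 1.93698, -0.4134)–(-1.1183, 2.295, 0)  len=0.5469
  (v8,v12,v9) [--+] → (-1.1183, 1.44641, 0.696633)–(-1.1183, 1.93698, 0.4134)  len=0.5665
  (v9,v12,v13) [+--] → (-1.1183, 1.44641, 0.696633)–(-1.1183, 1.30201, 0.78)  len=0.1667
  (v9,v13,v10) [+-+] → (-1.1183, 1.30201, 0.78)–(-1.1183, 0.535551, 0.33749)  len=0.8850
  (v10,v13,v14) [+-+] → (-1.1183, 0.535551, 0.33749)–(-1.1183, 0, 0.0283)  len=0.6184
  (v11,v14,v15) [++-] → (-1.1183, 0, -0.0283)–(-1.1183, 1.30201, -0.78)  len=1.5034
  (v11,v15,v8) [+--] → (-1.1183, 1.30201, -0.78)–(-1.1183, 1.93698, -0.4134)  len=0.7332
  (v13,v16,v17) [--+] → (-1.1183, -1.93698, 0.4134)–(-1.1183, -1.30201, 0.78)  len=0.7332
  (v13,v17,v14) [-++] → (-1.1183, -1.30201, 0.78)–(-1.1183, 0, 0.0283)  len=1.5034
  (v14,v18,v15) [++-] → (-1.1183, -0.535551, -0.33749)–(-1.1183, 0, -0.0283)  len=0.6184
  (v15,v18,v19) [-++] → (-1.1183, -0.535551, -0.33749)–(-1.1183, -1.30201, -0.78)  len=0.8850
  (v15,v19,v12) [-+-] → (-1.1183, -1.30201, -0.78)–(-1.1183, -1.44641, -0.696633)  len=0.1667
  (v12,v19,v16) [-+-] → (-1.1183, -1.44641, -0.696633)–(-1.1183, -1.93698, -0.4134)  len=0.5665
  (v16,v20,v17) [-++] → (-1.1183, -2.295, 0)–(-1.1183, -1.93698, 0.4134)  len=0.5469
  (v19,v23,v16) [++-] → (-1.1183, -2.23322, -0.0713389)–(-1.1183, -1.93698, -0.4134)  len=0.4525
  (v16,v23,v20) [-++] → (-1.1183, -2.23322, -0.0713389)–(-1.1183, -2.295, 0)  len=0.0944

Chained into 1 loop(s):
  loop 1: 18 segments, perimeter = 11.1340
Total perimeter = 11.134


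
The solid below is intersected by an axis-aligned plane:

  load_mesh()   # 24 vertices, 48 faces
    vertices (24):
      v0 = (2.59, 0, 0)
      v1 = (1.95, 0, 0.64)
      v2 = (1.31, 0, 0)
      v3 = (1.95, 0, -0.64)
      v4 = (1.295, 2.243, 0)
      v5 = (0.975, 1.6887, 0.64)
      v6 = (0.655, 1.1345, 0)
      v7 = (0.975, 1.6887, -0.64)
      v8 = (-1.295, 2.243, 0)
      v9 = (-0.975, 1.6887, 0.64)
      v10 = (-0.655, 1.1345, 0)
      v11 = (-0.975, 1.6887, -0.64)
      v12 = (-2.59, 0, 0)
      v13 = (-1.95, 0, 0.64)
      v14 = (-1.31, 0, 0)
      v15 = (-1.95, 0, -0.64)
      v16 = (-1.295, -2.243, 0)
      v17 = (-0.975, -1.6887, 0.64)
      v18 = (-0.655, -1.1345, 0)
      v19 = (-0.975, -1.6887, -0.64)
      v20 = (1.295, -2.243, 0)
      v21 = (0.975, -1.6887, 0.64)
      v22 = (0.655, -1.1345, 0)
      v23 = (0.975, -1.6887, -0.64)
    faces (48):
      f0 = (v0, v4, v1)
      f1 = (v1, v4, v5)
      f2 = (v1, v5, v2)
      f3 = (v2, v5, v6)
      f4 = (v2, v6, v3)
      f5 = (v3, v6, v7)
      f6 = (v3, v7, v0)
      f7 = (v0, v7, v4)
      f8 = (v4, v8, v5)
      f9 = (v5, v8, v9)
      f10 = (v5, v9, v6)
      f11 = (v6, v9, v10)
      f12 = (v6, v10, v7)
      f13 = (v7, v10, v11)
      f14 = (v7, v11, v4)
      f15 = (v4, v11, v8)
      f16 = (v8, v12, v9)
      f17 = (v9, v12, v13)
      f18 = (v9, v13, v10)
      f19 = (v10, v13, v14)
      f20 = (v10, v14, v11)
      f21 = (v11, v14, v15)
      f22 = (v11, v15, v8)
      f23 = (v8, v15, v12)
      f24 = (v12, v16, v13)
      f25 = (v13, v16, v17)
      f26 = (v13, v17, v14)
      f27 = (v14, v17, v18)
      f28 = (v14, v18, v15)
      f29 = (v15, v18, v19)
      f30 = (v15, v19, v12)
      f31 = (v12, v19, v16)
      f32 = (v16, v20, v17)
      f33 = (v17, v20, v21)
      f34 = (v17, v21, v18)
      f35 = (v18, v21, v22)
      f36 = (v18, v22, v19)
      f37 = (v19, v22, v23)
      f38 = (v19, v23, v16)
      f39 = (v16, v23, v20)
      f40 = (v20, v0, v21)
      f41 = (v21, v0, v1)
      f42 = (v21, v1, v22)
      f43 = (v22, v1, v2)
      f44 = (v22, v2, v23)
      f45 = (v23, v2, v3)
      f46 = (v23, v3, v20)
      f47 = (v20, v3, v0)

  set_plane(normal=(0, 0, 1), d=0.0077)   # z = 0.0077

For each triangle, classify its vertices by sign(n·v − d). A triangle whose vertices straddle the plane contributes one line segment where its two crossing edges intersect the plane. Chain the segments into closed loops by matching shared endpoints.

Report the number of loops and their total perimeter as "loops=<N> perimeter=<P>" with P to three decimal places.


loops=2 perimeter=23.400

Straddling triangles (24 of 48):
  (v0,v4,v1) [--+] → (1.30288, 2.21601, 0.0077)–(2.5823, 0, 0.0077)  len=2.5588
  (v1,v4,v5) [+-+] → (1.30288, 2.21601, 0.0077)–(1.29115, 2.23633, 0.0077)  len=0.0235
  (v1,v5,v2) [++-] → (1.30597, 0.0203172, 0.0077)–(1.3177, 0, 0.0077)  len=0.0235
  (v2,v5,v6) [-+-] → (1.30597, 0.0203172, 0.0077)–(0.65885, 1.14117, 0.0077)  len=1.2942
  (v4,v8,v5) [--+] → (-1.26769, 2.23633, 0.0077)–(1.29115, 2.23633, 0.0077)  len=2.5588
  (v5,v8,v9) [+-+] → (-1.26769, 2.23633, 0.0077)–(-1.29115, 2.23633, 0.0077)  len=0.0235
  (v5,v9,v6) [++-] → (0.635389, 1.14117, 0.0077)–(0.65885, 1.14117, 0.0077)  len=0.0235
  (v6,v9,v10) [-+-] → (0.635389, 1.14117, 0.0077)–(-0.65885, 1.14117, 0.0077)  len=1.2942
  (v8,v12,v9) [--+] → (-2.57057, 0.0203172, 0.0077)–(-1.29115, 2.23633, 0.0077)  len=2.5588
  (v9,v12,v13) [+-+] → (-2.57057, 0.0203172, 0.0077)–(-2.5823, 0, 0.0077)  len=0.0235
  (v9,v13,v10) [++-] → (-0.67058, 1.12085, 0.0077)–(-0.65885, 1.14117, 0.0077)  len=0.0235
  (v10,v13,v14) [-+-] → (-0.67058, 1.12085, 0.0077)–(-1.3177, 0, 0.0077)  len=1.2942
  (v12,v16,v13) [--+] → (-1.30288, -2.21601, 0.0077)–(-2.5823, 0, 0.0077)  len=2.5588
  (v13,v16,v17) [+-+] → (-1.30288, -2.21601, 0.0077)–(-1.29115, -2.23633, 0.0077)  len=0.0235
  (v13,v17,v14) [++-] → (-1.30597, -0.0203172, 0.0077)–(-1.3177, 0, 0.0077)  len=0.0235
  (v14,v17,v18) [-+-] → (-1.30597, -0.0203172, 0.0077)–(-0.65885, -1.14117, 0.0077)  len=1.2942
  (v16,v20,v17) [--+] → (1.26769, -2.23633, 0.0077)–(-1.29115, -2.23633, 0.0077)  len=2.5588
  (v17,v20,v21) [+-+] → (1.26769, -2.23633, 0.0077)–(1.29115, -2.23633, 0.0077)  len=0.0235
  (v17,v21,v18) [++-] → (-0.635389, -1.14117, 0.0077)–(-0.65885, -1.14117, 0.0077)  len=0.0235
  (v18,v21,v22) [-+-] → (-0.635389, -1.14117, 0.0077)–(0.65885, -1.14117, 0.0077)  len=1.2942
  (v20,v0,v21) [--+] → (2.57057, -0.0203172, 0.0077)–(1.29115, -2.23633, 0.0077)  len=2.5588
  (v21,v0,v1) [+-+] → (2.57057, -0.0203172, 0.0077)–(2.5823, 0, 0.0077)  len=0.0235
  (v21,v1,v22) [++-] → (0.67058, -1.12085, 0.0077)–(0.65885, -1.14117, 0.0077)  len=0.0235
  (v22,v1,v2) [-+-] → (0.67058, -1.12085, 0.0077)–(1.3177, 0, 0.0077)  len=1.2942

Chained into 2 loop(s):
  loop 1: 12 segments, perimeter = 15.4938
  loop 2: 12 segments, perimeter = 7.9062
Total perimeter = 23.400


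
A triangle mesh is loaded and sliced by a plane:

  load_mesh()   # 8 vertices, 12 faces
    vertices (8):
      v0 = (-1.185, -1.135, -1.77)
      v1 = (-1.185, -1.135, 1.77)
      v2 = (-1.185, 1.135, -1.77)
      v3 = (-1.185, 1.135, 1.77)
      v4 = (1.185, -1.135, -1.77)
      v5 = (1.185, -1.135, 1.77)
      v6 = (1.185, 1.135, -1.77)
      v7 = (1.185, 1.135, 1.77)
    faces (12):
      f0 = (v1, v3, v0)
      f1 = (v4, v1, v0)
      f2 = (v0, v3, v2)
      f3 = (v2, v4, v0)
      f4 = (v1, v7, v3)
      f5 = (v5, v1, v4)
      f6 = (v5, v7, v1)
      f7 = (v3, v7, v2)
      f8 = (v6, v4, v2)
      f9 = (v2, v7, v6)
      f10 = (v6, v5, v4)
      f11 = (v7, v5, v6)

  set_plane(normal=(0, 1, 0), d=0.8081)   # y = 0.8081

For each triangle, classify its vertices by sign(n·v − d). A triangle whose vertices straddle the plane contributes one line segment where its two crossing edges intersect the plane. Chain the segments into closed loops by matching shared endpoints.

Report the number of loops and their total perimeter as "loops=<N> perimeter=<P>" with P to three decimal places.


Straddling triangles (8 of 12):
  (v1,v3,v0) [-+-] → (-1.185, 0.8081, 1.77)–(-1.185, 0.8081, 1.26021)  len=0.5098
  (v0,v3,v2) [-++] → (-1.185, 0.8081, 1.26021)–(-1.185, 0.8081, -1.77)  len=3.0302
  (v2,v4,v0) [+--] → (-0.843699, 0.8081, -1.77)–(-1.185, 0.8081, -1.77)  len=0.3413
  (v1,v7,v3) [-++] → (0.843699, 0.8081, 1.77)–(-1.185, 0.8081, 1.77)  len=2.0287
  (v5,v7,v1) [-+-] → (1.185, 0.8081, 1.77)–(0.843699, 0.8081, 1.77)  len=0.3413
  (v6,v4,v2) [+-+] → (1.185, 0.8081, -1.77)–(-0.843699, 0.8081, -1.77)  len=2.0287
  (v6,v5,v4) [+--] → (1.185, 0.8081, -1.26021)–(1.185, 0.8081, -1.77)  len=0.5098
  (v7,v5,v6) [+-+] → (1.185, 0.8081, 1.77)–(1.185, 0.8081, -1.26021)  len=3.0302

Chained into 1 loop(s):
  loop 1: 8 segments, perimeter = 11.8200
Total perimeter = 11.820

loops=1 perimeter=11.820


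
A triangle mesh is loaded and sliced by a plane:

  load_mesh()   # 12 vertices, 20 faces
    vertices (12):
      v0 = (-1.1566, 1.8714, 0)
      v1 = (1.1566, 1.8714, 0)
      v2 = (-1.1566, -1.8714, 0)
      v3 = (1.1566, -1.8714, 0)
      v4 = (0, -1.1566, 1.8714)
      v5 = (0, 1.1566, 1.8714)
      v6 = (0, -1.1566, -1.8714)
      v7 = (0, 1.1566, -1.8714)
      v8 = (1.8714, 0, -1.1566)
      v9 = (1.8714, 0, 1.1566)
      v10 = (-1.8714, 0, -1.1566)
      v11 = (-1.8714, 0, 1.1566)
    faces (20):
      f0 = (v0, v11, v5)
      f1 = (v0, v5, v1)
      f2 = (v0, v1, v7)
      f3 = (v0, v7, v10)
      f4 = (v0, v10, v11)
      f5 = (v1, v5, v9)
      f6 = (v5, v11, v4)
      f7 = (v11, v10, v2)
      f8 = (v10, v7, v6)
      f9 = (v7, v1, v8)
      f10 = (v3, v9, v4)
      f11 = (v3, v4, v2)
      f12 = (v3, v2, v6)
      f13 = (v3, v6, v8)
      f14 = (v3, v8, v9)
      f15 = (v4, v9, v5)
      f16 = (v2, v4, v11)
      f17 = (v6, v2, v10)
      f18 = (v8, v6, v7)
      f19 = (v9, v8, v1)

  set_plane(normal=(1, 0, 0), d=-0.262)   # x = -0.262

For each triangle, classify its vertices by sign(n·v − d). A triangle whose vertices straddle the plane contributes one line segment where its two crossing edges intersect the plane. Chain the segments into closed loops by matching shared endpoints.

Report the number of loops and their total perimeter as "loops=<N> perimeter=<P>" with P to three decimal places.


loops=1 perimeter=12.009

Straddling triangles (10 of 20):
  (v0,v11,v5) [--+] → (-0.262, 0.994674, 1.77133)–(-0.262, 1.31852, 1.44748)  len=0.4580
  (v0,v5,v1) [-++] → (-0.262, 1.31852, 1.44748)–(-0.262, 1.8714, 0)  len=1.5495
  (v0,v1,v7) [-++] → (-0.262, 1.8714, 0)–(-0.262, 1.31852, -1.44748)  len=1.5495
  (v0,v7,v10) [-+-] → (-0.262, 1.31852, -1.44748)–(-0.262, 0.994674, -1.77133)  len=0.4580
  (v5,v11,v4) [+-+] → (-0.262, 0.994674, 1.77133)–(-0.262, -0.994674, 1.77133)  len=1.9893
  (v10,v7,v6) [-++] → (-0.262, 0.994674, -1.77133)–(-0.262, -0.994674, -1.77133)  len=1.9893
  (v3,v4,v2) [++-] → (-0.262, -1.31852, 1.44748)–(-0.262, -1.8714, 0)  len=1.5495
  (v3,v2,v6) [+-+] → (-0.262, -1.8714, 0)–(-0.262, -1.31852, -1.44748)  len=1.5495
  (v2,v4,v11) [-+-] → (-0.262, -1.31852, 1.44748)–(-0.262, -0.994674, 1.77133)  len=0.4580
  (v6,v2,v10) [+--] → (-0.262, -1.31852, -1.44748)–(-0.262, -0.994674, -1.77133)  len=0.4580

Chained into 1 loop(s):
  loop 1: 10 segments, perimeter = 12.0085
Total perimeter = 12.009


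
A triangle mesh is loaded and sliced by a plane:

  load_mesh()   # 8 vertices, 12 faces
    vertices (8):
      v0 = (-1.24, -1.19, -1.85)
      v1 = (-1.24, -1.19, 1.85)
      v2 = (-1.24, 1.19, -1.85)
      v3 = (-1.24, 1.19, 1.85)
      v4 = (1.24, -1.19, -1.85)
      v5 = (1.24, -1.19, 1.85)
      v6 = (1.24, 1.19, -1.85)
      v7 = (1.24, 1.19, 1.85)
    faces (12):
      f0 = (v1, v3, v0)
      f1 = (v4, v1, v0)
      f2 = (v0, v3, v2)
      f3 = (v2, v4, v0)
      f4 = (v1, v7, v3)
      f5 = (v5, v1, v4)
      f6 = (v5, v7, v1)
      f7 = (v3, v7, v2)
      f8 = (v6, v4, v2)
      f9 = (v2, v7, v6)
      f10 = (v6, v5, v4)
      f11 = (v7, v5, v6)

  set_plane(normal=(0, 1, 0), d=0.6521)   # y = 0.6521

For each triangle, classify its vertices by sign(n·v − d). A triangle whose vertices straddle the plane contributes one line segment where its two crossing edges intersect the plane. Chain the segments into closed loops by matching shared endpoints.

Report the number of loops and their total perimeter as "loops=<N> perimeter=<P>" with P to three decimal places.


loops=1 perimeter=12.360

Straddling triangles (8 of 12):
  (v1,v3,v0) [-+-] → (-1.24, 0.6521, 1.85)–(-1.24, 0.6521, 1.01377)  len=0.8362
  (v0,v3,v2) [-++] → (-1.24, 0.6521, 1.01377)–(-1.24, 0.6521, -1.85)  len=2.8638
  (v2,v4,v0) [+--] → (-0.679499, 0.6521, -1.85)–(-1.24, 0.6521, -1.85)  len=0.5605
  (v1,v7,v3) [-++] → (0.679499, 0.6521, 1.85)–(-1.24, 0.6521, 1.85)  len=1.9195
  (v5,v7,v1) [-+-] → (1.24, 0.6521, 1.85)–(0.679499, 0.6521, 1.85)  len=0.5605
  (v6,v4,v2) [+-+] → (1.24, 0.6521, -1.85)–(-0.679499, 0.6521, -1.85)  len=1.9195
  (v6,v5,v4) [+--] → (1.24, 0.6521, -1.01377)–(1.24, 0.6521, -1.85)  len=0.8362
  (v7,v5,v6) [+-+] → (1.24, 0.6521, 1.85)–(1.24, 0.6521, -1.01377)  len=2.8638

Chained into 1 loop(s):
  loop 1: 8 segments, perimeter = 12.3600
Total perimeter = 12.360


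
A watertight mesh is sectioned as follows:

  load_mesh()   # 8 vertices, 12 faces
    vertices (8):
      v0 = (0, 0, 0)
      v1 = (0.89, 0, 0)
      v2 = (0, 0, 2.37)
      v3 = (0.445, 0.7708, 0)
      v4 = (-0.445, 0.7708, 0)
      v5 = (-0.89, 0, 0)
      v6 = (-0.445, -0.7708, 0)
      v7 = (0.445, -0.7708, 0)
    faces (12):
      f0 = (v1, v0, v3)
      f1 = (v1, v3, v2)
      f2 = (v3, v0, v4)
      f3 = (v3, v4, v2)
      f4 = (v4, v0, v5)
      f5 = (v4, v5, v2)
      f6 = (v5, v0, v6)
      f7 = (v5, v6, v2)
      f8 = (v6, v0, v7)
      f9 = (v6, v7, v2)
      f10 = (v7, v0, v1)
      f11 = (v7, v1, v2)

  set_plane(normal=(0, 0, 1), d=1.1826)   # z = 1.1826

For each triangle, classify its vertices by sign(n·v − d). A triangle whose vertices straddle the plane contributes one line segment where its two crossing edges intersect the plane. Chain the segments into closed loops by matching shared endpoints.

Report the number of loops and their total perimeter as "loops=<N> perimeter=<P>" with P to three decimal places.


Straddling triangles (6 of 12):
  (v1,v3,v2) [--+] → (0.222951, 0.386181, 1.1826)–(0.445901, 0, 1.1826)  len=0.4459
  (v3,v4,v2) [--+] → (-0.222951, 0.386181, 1.1826)–(0.222951, 0.386181, 1.1826)  len=0.4459
  (v4,v5,v2) [--+] → (-0.445901, 0, 1.1826)–(-0.222951, 0.386181, 1.1826)  len=0.4459
  (v5,v6,v2) [--+] → (-0.222951, -0.386181, 1.1826)–(-0.445901, 0, 1.1826)  len=0.4459
  (v6,v7,v2) [--+] → (0.222951, -0.386181, 1.1826)–(-0.222951, -0.386181, 1.1826)  len=0.4459
  (v7,v1,v2) [--+] → (0.445901, 0, 1.1826)–(0.222951, -0.386181, 1.1826)  len=0.4459

Chained into 1 loop(s):
  loop 1: 6 segments, perimeter = 2.6755
Total perimeter = 2.675

loops=1 perimeter=2.675


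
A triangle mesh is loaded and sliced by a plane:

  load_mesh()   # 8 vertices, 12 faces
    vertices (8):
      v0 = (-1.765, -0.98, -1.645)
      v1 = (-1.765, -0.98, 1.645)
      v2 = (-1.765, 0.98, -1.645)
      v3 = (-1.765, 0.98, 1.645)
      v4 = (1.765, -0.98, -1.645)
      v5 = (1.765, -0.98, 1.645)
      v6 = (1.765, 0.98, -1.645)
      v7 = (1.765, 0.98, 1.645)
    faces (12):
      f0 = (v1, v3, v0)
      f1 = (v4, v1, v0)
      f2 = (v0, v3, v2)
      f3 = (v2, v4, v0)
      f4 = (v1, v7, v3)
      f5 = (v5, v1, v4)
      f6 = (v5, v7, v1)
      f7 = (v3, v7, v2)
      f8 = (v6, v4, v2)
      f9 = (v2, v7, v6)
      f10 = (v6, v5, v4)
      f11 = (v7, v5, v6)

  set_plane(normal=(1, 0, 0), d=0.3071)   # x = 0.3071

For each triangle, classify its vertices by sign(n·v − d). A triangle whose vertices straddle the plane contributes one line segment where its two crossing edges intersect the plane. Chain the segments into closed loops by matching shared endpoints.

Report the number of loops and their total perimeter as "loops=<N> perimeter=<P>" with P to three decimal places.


loops=1 perimeter=10.500

Straddling triangles (8 of 12):
  (v4,v1,v0) [+--] → (0.3071, -0.98, -0.286221)–(0.3071, -0.98, -1.645)  len=1.3588
  (v2,v4,v0) [-+-] → (0.3071, -0.170514, -1.645)–(0.3071, -0.98, -1.645)  len=0.8095
  (v1,v7,v3) [-+-] → (0.3071, 0.170514, 1.645)–(0.3071, 0.98, 1.645)  len=0.8095
  (v5,v1,v4) [+-+] → (0.3071, -0.98, 1.645)–(0.3071, -0.98, -0.286221)  len=1.9312
  (v5,v7,v1) [++-] → (0.3071, 0.170514, 1.645)–(0.3071, -0.98, 1.645)  len=1.1505
  (v3,v7,v2) [-+-] → (0.3071, 0.98, 1.645)–(0.3071, 0.98, 0.286221)  len=1.3588
  (v6,v4,v2) [++-] → (0.3071, -0.170514, -1.645)–(0.3071, 0.98, -1.645)  len=1.1505
  (v2,v7,v6) [-++] → (0.3071, 0.98, 0.286221)–(0.3071, 0.98, -1.645)  len=1.9312

Chained into 1 loop(s):
  loop 1: 8 segments, perimeter = 10.5000
Total perimeter = 10.500


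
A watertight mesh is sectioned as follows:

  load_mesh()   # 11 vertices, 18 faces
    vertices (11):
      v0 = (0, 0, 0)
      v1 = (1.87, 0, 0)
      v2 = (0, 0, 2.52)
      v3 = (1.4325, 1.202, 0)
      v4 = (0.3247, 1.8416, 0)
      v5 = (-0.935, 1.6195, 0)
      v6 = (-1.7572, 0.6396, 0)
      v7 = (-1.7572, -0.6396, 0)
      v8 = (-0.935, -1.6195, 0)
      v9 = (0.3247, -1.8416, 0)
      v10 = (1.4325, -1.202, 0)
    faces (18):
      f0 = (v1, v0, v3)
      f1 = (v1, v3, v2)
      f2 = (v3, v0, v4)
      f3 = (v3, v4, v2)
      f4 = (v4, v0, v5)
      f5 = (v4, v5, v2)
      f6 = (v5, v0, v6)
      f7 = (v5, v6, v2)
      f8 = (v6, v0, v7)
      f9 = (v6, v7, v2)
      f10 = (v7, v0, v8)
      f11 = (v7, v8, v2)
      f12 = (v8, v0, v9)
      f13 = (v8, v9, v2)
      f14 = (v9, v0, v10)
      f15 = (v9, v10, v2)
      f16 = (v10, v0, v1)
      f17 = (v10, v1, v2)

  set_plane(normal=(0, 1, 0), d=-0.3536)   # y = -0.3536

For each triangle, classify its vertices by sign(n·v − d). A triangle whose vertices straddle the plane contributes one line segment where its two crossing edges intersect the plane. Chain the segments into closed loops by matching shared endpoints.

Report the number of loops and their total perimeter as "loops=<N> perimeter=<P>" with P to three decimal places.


loops=1 perimeter=8.943

Straddling triangles (10 of 18):
  (v6,v0,v7) [++-] → (-0.97146, -0.3536, 0)–(-1.7572, -0.3536, 0)  len=0.7857
  (v6,v7,v2) [+-+] → (-1.7572, -0.3536, 0)–(-0.97146, -0.3536, 1.12683)  len=1.3737
  (v7,v0,v8) [-+-] → (-0.97146, -0.3536, 0)–(-0.204147, -0.3536, 0)  len=0.7673
  (v7,v8,v2) [--+] → (-0.204147, -0.3536, 1.96979)–(-0.97146, -0.3536, 1.12683)  len=1.1399
  (v8,v0,v9) [-+-] → (-0.204147, -0.3536, 0)–(0.0623447, -0.3536, 0)  len=0.2665
  (v8,v9,v2) [--+] → (0.0623447, -0.3536, 2.03614)–(-0.204147, -0.3536, 1.96979)  len=0.2746
  (v9,v0,v10) [-+-] → (0.0623447, -0.3536, 0)–(0.421408, -0.3536, 0)  len=0.3591
  (v9,v10,v2) [--+] → (0.421408, -0.3536, 1.77868)–(0.0623447, -0.3536, 2.03614)  len=0.4418
  (v10,v0,v1) [-++] → (0.421408, -0.3536, 0)–(1.7413, -0.3536, 0)  len=1.3199
  (v10,v1,v2) [-++] → (1.7413, -0.3536, 0)–(0.421408, -0.3536, 1.77868)  len=2.2149

Chained into 1 loop(s):
  loop 1: 10 segments, perimeter = 8.9435
Total perimeter = 8.943


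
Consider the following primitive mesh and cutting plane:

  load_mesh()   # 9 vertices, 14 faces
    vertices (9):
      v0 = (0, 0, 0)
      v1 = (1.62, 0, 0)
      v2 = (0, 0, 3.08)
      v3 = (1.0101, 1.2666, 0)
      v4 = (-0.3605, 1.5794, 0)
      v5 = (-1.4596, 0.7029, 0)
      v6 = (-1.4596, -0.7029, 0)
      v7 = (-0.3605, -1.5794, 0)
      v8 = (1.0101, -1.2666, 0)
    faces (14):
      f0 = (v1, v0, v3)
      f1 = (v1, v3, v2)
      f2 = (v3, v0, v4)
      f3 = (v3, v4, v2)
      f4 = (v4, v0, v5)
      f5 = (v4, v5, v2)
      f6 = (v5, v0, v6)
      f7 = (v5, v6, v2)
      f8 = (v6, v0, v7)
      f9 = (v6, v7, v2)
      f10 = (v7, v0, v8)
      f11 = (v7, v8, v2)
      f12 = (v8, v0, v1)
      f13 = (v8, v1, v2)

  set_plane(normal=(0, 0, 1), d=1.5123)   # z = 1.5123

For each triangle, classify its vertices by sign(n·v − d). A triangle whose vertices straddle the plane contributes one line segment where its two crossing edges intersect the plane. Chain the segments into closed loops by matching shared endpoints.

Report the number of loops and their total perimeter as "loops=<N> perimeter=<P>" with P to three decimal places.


Straddling triangles (7 of 14):
  (v1,v3,v2) [--+] → (0.514134, 0.644691, 1.5123)–(0.824569, 0, 1.5123)  len=0.7155
  (v3,v4,v2) [--+] → (-0.183492, 0.803904, 1.5123)–(0.514134, 0.644691, 1.5123)  len=0.7156
  (v4,v5,v2) [--+] → (-0.742927, 0.357772, 1.5123)–(-0.183492, 0.803904, 1.5123)  len=0.7155
  (v5,v6,v2) [--+] → (-0.742927, -0.357772, 1.5123)–(-0.742927, 0.357772, 1.5123)  len=0.7155
  (v6,v7,v2) [--+] → (-0.183492, -0.803904, 1.5123)–(-0.742927, -0.357772, 1.5123)  len=0.7155
  (v7,v8,v2) [--+] → (0.514134, -0.644691, 1.5123)–(-0.183492, -0.803904, 1.5123)  len=0.7156
  (v8,v1,v2) [--+] → (0.824569, 0, 1.5123)–(0.514134, -0.644691, 1.5123)  len=0.7155

Chained into 1 loop(s):
  loop 1: 7 segments, perimeter = 5.0088
Total perimeter = 5.009

loops=1 perimeter=5.009


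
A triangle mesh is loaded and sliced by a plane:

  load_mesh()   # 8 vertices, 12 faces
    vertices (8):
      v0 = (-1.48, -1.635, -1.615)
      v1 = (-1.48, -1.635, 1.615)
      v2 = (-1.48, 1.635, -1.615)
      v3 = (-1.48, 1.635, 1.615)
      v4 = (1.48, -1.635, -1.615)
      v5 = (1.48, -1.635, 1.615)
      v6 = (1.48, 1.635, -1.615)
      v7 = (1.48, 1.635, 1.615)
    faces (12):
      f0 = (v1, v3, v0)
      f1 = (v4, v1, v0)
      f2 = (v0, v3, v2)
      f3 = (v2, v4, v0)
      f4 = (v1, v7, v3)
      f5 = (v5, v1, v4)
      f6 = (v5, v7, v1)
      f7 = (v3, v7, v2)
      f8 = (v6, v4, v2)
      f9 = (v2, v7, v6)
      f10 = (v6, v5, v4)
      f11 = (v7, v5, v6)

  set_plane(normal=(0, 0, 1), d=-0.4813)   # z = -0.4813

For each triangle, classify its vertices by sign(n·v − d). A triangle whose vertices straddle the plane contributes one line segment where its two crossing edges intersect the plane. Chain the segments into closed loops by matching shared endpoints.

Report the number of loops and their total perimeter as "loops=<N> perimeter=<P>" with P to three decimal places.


Straddling triangles (8 of 12):
  (v1,v3,v0) [++-] → (-1.48, -0.48726, -0.4813)–(-1.48, -1.635, -0.4813)  len=1.1477
  (v4,v1,v0) [-+-] → (0.441067, -1.635, -0.4813)–(-1.48, -1.635, -0.4813)  len=1.9211
  (v0,v3,v2) [-+-] → (-1.48, -0.48726, -0.4813)–(-1.48, 1.635, -0.4813)  len=2.1223
  (v5,v1,v4) [++-] → (0.441067, -1.635, -0.4813)–(1.48, -1.635, -0.4813)  len=1.0389
  (v3,v7,v2) [++-] → (-0.441067, 1.635, -0.4813)–(-1.48, 1.635, -0.4813)  len=1.0389
  (v2,v7,v6) [-+-] → (-0.441067, 1.635, -0.4813)–(1.48, 1.635, -0.4813)  len=1.9211
  (v6,v5,v4) [-+-] → (1.48, 0.48726, -0.4813)–(1.48, -1.635, -0.4813)  len=2.1223
  (v7,v5,v6) [++-] → (1.48, 0.48726, -0.4813)–(1.48, 1.635, -0.4813)  len=1.1477

Chained into 1 loop(s):
  loop 1: 8 segments, perimeter = 12.4600
Total perimeter = 12.460

loops=1 perimeter=12.460


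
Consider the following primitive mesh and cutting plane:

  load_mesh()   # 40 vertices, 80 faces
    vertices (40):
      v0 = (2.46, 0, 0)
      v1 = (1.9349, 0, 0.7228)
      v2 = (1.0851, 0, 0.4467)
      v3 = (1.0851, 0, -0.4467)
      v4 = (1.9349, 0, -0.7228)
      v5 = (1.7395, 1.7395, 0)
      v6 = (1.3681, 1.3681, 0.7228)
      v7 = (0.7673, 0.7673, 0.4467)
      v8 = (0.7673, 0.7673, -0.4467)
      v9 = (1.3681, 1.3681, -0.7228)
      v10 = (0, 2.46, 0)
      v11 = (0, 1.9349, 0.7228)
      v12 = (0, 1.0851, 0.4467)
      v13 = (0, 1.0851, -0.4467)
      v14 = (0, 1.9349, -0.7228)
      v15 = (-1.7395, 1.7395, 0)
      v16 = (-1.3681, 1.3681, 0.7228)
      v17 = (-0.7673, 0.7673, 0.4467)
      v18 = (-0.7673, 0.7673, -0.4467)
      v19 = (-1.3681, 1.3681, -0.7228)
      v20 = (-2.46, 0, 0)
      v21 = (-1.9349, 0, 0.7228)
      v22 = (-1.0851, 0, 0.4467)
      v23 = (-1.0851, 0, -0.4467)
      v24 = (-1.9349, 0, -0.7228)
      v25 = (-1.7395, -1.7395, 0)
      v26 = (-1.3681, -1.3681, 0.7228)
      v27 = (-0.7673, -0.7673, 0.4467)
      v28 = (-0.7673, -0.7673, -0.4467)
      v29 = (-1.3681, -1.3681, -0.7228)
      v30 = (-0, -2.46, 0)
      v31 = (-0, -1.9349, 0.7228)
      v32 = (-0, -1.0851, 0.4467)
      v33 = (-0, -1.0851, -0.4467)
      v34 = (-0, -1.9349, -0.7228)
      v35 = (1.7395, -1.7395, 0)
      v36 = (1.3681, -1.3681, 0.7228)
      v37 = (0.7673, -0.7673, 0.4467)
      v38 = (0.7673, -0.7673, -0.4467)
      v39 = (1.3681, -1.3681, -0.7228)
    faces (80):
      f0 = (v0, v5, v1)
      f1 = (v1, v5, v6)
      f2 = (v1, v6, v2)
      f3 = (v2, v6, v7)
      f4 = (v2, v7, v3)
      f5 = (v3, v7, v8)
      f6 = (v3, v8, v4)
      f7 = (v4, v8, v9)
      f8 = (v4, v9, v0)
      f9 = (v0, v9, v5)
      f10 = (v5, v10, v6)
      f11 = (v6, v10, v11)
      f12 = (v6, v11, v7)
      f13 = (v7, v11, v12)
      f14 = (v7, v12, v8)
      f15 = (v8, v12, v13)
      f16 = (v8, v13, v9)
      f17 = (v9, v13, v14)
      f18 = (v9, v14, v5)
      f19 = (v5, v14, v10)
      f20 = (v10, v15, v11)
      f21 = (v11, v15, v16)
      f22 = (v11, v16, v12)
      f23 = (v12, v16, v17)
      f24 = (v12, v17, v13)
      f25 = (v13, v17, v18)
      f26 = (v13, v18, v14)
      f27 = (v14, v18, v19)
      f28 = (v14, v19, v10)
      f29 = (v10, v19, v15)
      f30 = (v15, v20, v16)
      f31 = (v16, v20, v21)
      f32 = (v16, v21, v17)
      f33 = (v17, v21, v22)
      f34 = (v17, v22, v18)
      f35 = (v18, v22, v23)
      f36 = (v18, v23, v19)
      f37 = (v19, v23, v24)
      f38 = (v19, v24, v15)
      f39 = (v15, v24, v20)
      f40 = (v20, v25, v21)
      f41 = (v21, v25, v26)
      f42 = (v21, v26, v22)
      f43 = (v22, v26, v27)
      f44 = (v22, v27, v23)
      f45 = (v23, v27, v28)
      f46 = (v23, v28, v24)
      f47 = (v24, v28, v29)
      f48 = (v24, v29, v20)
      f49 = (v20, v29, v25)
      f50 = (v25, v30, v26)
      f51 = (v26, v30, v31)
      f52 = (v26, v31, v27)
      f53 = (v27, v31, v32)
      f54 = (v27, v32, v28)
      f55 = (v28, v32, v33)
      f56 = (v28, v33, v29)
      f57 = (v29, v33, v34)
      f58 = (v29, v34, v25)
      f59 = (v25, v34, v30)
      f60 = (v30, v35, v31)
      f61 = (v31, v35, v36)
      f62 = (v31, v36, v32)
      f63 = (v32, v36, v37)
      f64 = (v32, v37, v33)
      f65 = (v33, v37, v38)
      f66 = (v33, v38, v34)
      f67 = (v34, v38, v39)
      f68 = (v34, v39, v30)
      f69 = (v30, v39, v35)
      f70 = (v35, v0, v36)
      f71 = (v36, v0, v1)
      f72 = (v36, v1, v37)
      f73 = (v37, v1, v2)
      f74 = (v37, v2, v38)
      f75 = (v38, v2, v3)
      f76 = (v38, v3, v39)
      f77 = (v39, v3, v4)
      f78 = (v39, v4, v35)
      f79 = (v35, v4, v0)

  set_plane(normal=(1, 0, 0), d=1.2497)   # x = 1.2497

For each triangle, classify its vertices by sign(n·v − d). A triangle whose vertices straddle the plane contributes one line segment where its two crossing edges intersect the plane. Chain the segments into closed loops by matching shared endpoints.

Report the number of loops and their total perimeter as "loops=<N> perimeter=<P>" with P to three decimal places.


loops=1 perimeter=9.322

Straddling triangles (22 of 80):
  (v1,v6,v2) [++-] → (1.2497, 0.795722, 0.607287)–(1.2497, 0, 0.500179)  len=0.8029
  (v2,v6,v7) [-+-] → (1.2497, 0.795722, 0.607287)–(1.2497, 1.2497, 0.668389)  len=0.4581
  (v3,v8,v4) [--+] → (1.2497, 0.450286, -0.560772)–(1.2497, 0, -0.500179)  len=0.4543
  (v4,v8,v9) [+-+] → (1.2497, 0.450286, -0.560772)–(1.2497, 1.2497, -0.668389)  len=0.8066
  (v5,v10,v6) [+-+] → (1.2497, 1.94237, 0)–(1.2497, 1.4626, 0.660246)  len=0.8162
  (v6,v10,v11) [+--] → (1.2497, 1.4626, 0.660246)–(1.2497, 1.41715, 0.7228)  len=0.0773
  (v6,v11,v7) [+--] → (1.2497, 1.41715, 0.7228)–(1.2497, 1.2497, 0.668389)  len=0.1761
  (v8,v13,v9) [--+] → (1.2497, 1.34361, -0.698905)–(1.2497, 1.2497, -0.668389)  len=0.0987
  (v9,v13,v14) [+--] → (1.2497, 1.34361, -0.698905)–(1.2497, 1.41715, -0.7228)  len=0.0773
  (v9,v14,v5) [+-+] → (1.2497, 1.41715, -0.7228)–(1.2497, 1.79452, -0.203523)  len=0.6419
  (v5,v14,v10) [+--] → (1.2497, 1.79452, -0.203523)–(1.2497, 1.94237, 0)  len=0.2516
  (v30,v35,v31) [-+-] → (1.2497, -1.94237, 0)–(1.2497, -1.79452, 0.203523)  len=0.2516
  (v31,v35,v36) [-++] → (1.2497, -1.79452, 0.203523)–(1.2497, -1.41715, 0.7228)  len=0.6419
  (v31,v36,v32) [-+-] → (1.2497, -1.41715, 0.7228)–(1.2497, -1.34361, 0.698905)  len=0.0773
  (v32,v36,v37) [-+-] → (1.2497, -1.34361, 0.698905)–(1.2497, -1.2497, 0.668389)  len=0.0987
  (v34,v38,v39) [--+] → (1.2497, -1.2497, -0.668389)–(1.2497, -1.41715, -0.7228)  len=0.1761
  (v34,v39,v30) [-+-] → (1.2497, -1.41715, -0.7228)–(1.2497, -1.4626, -0.660246)  len=0.0773
  (v30,v39,v35) [-++] → (1.2497, -1.4626, -0.660246)–(1.2497, -1.94237, 0)  len=0.8162
  (v36,v1,v37) [++-] → (1.2497, -0.450286, 0.560772)–(1.2497, -1.2497, 0.668389)  len=0.8066
  (v37,v1,v2) [-+-] → (1.2497, -0.450286, 0.560772)–(1.2497, 0, 0.500179)  len=0.4543
  (v38,v3,v39) [--+] → (1.2497, -0.795722, -0.607287)–(1.2497, -1.2497, -0.668389)  len=0.4581
  (v39,v3,v4) [+-+] → (1.2497, -0.795722, -0.607287)–(1.2497, 0, -0.500179)  len=0.8029

Chained into 1 loop(s):
  loop 1: 22 segments, perimeter = 9.3221
Total perimeter = 9.322


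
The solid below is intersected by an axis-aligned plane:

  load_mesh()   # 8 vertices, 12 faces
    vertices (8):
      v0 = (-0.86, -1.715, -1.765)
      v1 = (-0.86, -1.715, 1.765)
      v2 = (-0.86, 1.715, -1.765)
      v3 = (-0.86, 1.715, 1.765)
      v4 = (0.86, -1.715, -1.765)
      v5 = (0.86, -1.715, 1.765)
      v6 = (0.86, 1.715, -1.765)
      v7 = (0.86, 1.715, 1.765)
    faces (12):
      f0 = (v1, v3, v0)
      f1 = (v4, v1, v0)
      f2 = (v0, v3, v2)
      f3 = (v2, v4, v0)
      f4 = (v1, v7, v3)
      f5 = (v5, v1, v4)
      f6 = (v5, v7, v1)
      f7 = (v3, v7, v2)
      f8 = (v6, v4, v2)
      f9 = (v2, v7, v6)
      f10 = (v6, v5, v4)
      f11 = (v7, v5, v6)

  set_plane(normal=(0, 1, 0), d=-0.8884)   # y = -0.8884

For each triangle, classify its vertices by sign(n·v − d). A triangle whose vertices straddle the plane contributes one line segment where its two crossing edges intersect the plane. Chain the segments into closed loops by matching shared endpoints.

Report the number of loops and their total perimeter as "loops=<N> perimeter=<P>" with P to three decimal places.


loops=1 perimeter=10.500

Straddling triangles (8 of 12):
  (v1,v3,v0) [-+-] → (-0.86, -0.8884, 1.765)–(-0.86, -0.8884, -0.914301)  len=2.6793
  (v0,v3,v2) [-++] → (-0.86, -0.8884, -0.914301)–(-0.86, -0.8884, -1.765)  len=0.8507
  (v2,v4,v0) [+--] → (0.445495, -0.8884, -1.765)–(-0.86, -0.8884, -1.765)  len=1.3055
  (v1,v7,v3) [-++] → (-0.445495, -0.8884, 1.765)–(-0.86, -0.8884, 1.765)  len=0.4145
  (v5,v7,v1) [-+-] → (0.86, -0.8884, 1.765)–(-0.445495, -0.8884, 1.765)  len=1.3055
  (v6,v4,v2) [+-+] → (0.86, -0.8884, -1.765)–(0.445495, -0.8884, -1.765)  len=0.4145
  (v6,v5,v4) [+--] → (0.86, -0.8884, 0.914301)–(0.86, -0.8884, -1.765)  len=2.6793
  (v7,v5,v6) [+-+] → (0.86, -0.8884, 1.765)–(0.86, -0.8884, 0.914301)  len=0.8507

Chained into 1 loop(s):
  loop 1: 8 segments, perimeter = 10.5000
Total perimeter = 10.500


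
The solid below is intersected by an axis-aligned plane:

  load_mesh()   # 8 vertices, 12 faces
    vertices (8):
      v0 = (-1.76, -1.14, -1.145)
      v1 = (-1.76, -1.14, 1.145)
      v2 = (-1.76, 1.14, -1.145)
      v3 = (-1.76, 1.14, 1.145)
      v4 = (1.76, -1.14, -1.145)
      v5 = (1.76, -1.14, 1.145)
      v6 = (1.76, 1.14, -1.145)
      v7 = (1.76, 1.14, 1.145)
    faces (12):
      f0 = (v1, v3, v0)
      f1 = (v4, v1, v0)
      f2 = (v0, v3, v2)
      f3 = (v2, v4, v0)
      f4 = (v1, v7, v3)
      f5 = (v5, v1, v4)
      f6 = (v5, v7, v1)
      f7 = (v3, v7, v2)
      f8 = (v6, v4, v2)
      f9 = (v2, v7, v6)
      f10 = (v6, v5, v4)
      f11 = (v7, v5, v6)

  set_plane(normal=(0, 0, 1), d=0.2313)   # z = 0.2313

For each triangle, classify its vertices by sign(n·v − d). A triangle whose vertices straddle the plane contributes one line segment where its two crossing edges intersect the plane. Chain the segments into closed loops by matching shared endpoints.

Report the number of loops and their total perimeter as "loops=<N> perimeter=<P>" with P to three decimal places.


loops=1 perimeter=11.600

Straddling triangles (8 of 12):
  (v1,v3,v0) [++-] → (-1.76, 0.23029, 0.2313)–(-1.76, -1.14, 0.2313)  len=1.3703
  (v4,v1,v0) [-+-] → (-0.355535, -1.14, 0.2313)–(-1.76, -1.14, 0.2313)  len=1.4045
  (v0,v3,v2) [-+-] → (-1.76, 0.23029, 0.2313)–(-1.76, 1.14, 0.2313)  len=0.9097
  (v5,v1,v4) [++-] → (-0.355535, -1.14, 0.2313)–(1.76, -1.14, 0.2313)  len=2.1155
  (v3,v7,v2) [++-] → (0.355535, 1.14, 0.2313)–(-1.76, 1.14, 0.2313)  len=2.1155
  (v2,v7,v6) [-+-] → (0.355535, 1.14, 0.2313)–(1.76, 1.14, 0.2313)  len=1.4045
  (v6,v5,v4) [-+-] → (1.76, -0.23029, 0.2313)–(1.76, -1.14, 0.2313)  len=0.9097
  (v7,v5,v6) [++-] → (1.76, -0.23029, 0.2313)–(1.76, 1.14, 0.2313)  len=1.3703

Chained into 1 loop(s):
  loop 1: 8 segments, perimeter = 11.6000
Total perimeter = 11.600
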